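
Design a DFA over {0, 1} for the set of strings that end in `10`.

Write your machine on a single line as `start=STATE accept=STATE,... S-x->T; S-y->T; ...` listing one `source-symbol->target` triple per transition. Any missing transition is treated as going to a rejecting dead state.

start=q0; accept=q2; q0-0->q0; q0-1->q1; q1-0->q2; q1-1->q1; q2-0->q0; q2-1->q1

Remember how much of `10` the current input suffix matches. State q0 means no match yet; q1 means the last symbol is `1`; q2 means the last 2 symbols are `10`. Only q2 accepts. On a mismatch, fall back to the longest proper suffix that is still a prefix of `10`.
        0   1  
>  q0   q0  q1 
   q1   q2  q1 
 * q2   q0  q1 
(> = start, * = accepting)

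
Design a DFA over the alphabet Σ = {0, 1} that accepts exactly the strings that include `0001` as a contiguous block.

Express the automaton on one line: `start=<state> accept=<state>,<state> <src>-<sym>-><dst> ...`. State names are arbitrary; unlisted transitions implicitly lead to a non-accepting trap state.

start=A accept=E A-0->B A-1->A B-0->C B-1->A C-0->D C-1->A D-0->D D-1->E E-0->E E-1->E

States A..D record the length of the longest prefix of `0001` that matches the current input suffix. Reaching E means `0001` has been seen, and we stay there forever. Accept from E.
5 states suffice.
       0  1 
>  A   B  A 
   B   C  A 
   C   D  A 
   D   D  E 
 * E   E  E 
(> = start, * = accepting)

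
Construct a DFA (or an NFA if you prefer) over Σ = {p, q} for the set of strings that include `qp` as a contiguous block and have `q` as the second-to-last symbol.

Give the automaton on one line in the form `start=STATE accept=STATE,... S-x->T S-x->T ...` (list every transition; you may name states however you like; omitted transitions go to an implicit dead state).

start=s0 accept=s5,s9 s0-p->s1 s0-q->s2 s1-p->s3 s1-q->s4 s2-p->s5 s2-q->s6 s3-p->s3 s3-q->s4 s4-p->s5 s4-q->s6 s5-p->s7 s5-q->s8 s6-p->s5 s6-q->s6 s7-p->s7 s7-q->s8 s8-p->s5 s8-q->s9 s9-p->s5 s9-q->s9

Run two small machines in parallel and take their product. One (3 states) tracks whether and how much of `qp` has been seen; the other (7 states) tracks the last 2 symbols read. Each combined state is a pair, one component from each; accept when both components accept.
A 10-state machine:
        p   q  
>  s0   s1  s2 
   s1   s3  s4 
   s2   s5  s6 
   s3   s3  s4 
   s4   s5  s6 
 * s5   s7  s8 
   s6   s5  s6 
   s7   s7  s8 
   s8   s5  s9 
 * s9   s5  s9 
(> = start, * = accepting)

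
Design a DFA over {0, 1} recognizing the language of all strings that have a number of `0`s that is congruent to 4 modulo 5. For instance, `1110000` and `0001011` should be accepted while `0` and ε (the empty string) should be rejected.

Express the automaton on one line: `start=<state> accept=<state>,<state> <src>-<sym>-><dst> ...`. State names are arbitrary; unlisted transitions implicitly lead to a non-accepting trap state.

start=q0 accept=q4 q0-0->q1 q0-1->q0 q1-0->q2 q1-1->q1 q2-0->q3 q2-1->q2 q3-0->q4 q3-1->q3 q4-0->q0 q4-1->q4

Keep the running count of `0`s modulo 5: each `0` advances along the cycle q0 → q1 → q2 → q3 → q4 → q0 while other symbols loop. Accept at q4.
With 5 states:
        0   1  
>  q0   q1  q0 
   q1   q2  q1 
   q2   q3  q2 
   q3   q4  q3 
 * q4   q0  q4 
(> = start, * = accepting)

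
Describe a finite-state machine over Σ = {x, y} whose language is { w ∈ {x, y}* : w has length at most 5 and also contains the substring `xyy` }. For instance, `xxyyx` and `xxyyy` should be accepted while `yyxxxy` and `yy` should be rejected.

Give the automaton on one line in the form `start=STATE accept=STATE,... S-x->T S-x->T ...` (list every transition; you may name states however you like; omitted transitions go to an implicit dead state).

start=q0 accept=q8,q11,q12 q0-x->q1 q0-y->q2 q1-x->q3 q1-y->q4 q2-x->q3 q2-y->q5 q3-x->q6 q3-y->q7 q4-x->q6 q4-y->q8 q5-x->q6 q5-y->q9 q6-x->q9 q6-y->q10 q7-x->q9 q7-y->q11 q8-x->q11 q8-y->q11 q9-x->q9 q9-y->q9 q10-x->q9 q10-y->q12 q11-x->q12 q11-y->q12 q12-x->q9 q12-y->q9

Handle the two conditions separately and then intersect. The first has 7 states tracking the input length, saturating at 6; the second has 4 states tracking whether and how much of `xyy` has been seen. A product state is a pair (one from each), accepting exactly when both do. Minimizing collapses redundant product states.
13 states suffice.
          x    y  
>  q0     q1   q2 
   q1     q3   q4 
   q2     q3   q5 
   q3     q6   q7 
   q4     q6   q8 
   q5     q6   q9 
   q6     q9  q10 
   q7     q9  q11 
 * q8    q11  q11 
   q9     q9   q9 
   q10    q9  q12 
 * q11   q12  q12 
 * q12    q9   q9 
(> = start, * = accepting)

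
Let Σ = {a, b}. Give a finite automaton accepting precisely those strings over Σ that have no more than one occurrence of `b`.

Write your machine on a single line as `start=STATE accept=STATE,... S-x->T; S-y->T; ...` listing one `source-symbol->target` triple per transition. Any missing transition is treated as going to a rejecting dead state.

start=q0; accept=q0,q1; q0-a->q0; q0-b->q1; q1-a->q1; q1-b->q2; q2-a->q2; q2-b->q2

Count `b`s, saturating at 2: state q0 means no `b` yet, q1 means one `b` seen, q2 means more than one. Each `b` increments (capped at q2); other symbols loop. Accept from {q0, q1}.
3 states suffice.
        a   b  
>* q0   q0  q1 
 * q1   q1  q2 
   q2   q2  q2 
(> = start, * = accepting)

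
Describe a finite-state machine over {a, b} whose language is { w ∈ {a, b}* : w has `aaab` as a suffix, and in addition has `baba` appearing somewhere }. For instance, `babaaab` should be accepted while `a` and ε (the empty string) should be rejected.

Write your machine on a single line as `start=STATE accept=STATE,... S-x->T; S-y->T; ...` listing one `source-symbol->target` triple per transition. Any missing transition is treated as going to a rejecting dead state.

Build one automaton per condition and run them in lockstep. The first has 5 states tracking how much of the suffix `aaab` has currently been matched; the second has 5 states tracking whether and how much of `baba` has been seen. A product state is a pair (one from each), accepting exactly when both do. After merging equivalent states the machine shrinks.
        a   b  
>  S0   S0  S1 
   S1   S2  S1 
   S2   S0  S3 
   S3   S4  S1 
   S4   S5  S6 
   S5   S7  S6 
   S6   S4  S6 
   S7   S7  S8 
 * S8   S4  S6 
(> = start, * = accepting)

start=S0; accept=S8; S0-a->S0; S0-b->S1; S1-a->S2; S1-b->S1; S2-a->S0; S2-b->S3; S3-a->S4; S3-b->S1; S4-a->S5; S4-b->S6; S5-a->S7; S5-b->S6; S6-a->S4; S6-b->S6; S7-a->S7; S7-b->S8; S8-a->S4; S8-b->S6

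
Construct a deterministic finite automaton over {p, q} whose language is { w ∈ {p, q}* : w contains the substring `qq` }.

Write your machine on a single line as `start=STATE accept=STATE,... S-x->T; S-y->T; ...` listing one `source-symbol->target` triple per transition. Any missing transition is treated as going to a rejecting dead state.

start=s0; accept=s2; s0-p->s0; s0-q->s1; s1-p->s0; s1-q->s2; s2-p->s2; s2-q->s2

Track how much of `qq` has been matched so far: state s0 is no progress, s2 is the absorbing accept state reached once `qq` has occurred. Intermediate states record partial matches; on a mismatch, fall back to the longest reusable overlap.
A 3-state machine:
        p   q  
>  s0   s0  s1 
   s1   s0  s2 
 * s2   s2  s2 
(> = start, * = accepting)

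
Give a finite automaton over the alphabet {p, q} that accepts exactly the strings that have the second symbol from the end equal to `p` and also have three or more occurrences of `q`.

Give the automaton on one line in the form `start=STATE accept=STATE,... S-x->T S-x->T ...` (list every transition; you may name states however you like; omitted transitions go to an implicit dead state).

Run two small machines in parallel and take their product. The first has 7 states tracking the last 2 symbols read; the second has 5 states tracking the count of `q`s, saturating at 4. A product state is a pair (one from each), accepting exactly when both do. After merging equivalent states the machine shrinks.
8 states suffice.
       p  q 
>  A   A  B 
   B   B  C 
   C   D  E 
   D   D  F 
   E   G  E 
 * F   G  E 
   G   H  F 
 * H   H  F 
(> = start, * = accepting)

start=A accept=F,H A-p->A A-q->B B-p->B B-q->C C-p->D C-q->E D-p->D D-q->F E-p->G E-q->E F-p->G F-q->E G-p->H G-q->F H-p->H H-q->F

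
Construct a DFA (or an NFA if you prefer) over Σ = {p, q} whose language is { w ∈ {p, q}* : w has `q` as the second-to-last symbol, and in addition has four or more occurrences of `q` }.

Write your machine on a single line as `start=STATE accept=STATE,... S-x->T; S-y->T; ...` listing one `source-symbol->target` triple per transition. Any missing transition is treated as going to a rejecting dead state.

start=S0; accept=S14,S17,S18,S21; S0-p->S1; S0-q->S2; S1-p->S3; S1-q->S4; S2-p->S5; S2-q->S6; S3-p->S3; S3-q->S4; S4-p->S5; S4-q->S6; S5-p->S7; S5-q->S8; S6-p->S9; S6-q->S10; S7-p->S7; S7-q->S8; S8-p->S9; S8-q->S10; S9-p->S11; S9-q->S12; S10-p->S13; S10-q->S14; S11-p->S11; S11-q->S12; S12-p->S13; S12-q->S14; S13-p->S15; S13-q->S16; S14-p->S17; S14-q->S18; S15-p->S15; S15-q->S16; S16-p->S17; S16-q->S18; S17-p->S19; S17-q->S20; S18-p->S21; S18-q->S18; S19-p->S19; S19-q->S20; S20-p->S21; S20-q->S18; S21-p->S22; S21-q->S20; S22-p->S22; S22-q->S20

Build one automaton per condition and run them in lockstep. The first has 7 states tracking the last 2 symbols read; the second has 6 states tracking the count of `q`s, saturating at 5. A product state is a pair (one from each), accepting exactly when both do.
23 states suffice.
          p    q  
>  S0     S1   S2 
   S1     S3   S4 
   S2     S5   S6 
   S3     S3   S4 
   S4     S5   S6 
   S5     S7   S8 
   S6     S9  S10 
   S7     S7   S8 
   S8     S9  S10 
   S9    S11  S12 
   S10   S13  S14 
   S11   S11  S12 
   S12   S13  S14 
   S13   S15  S16 
 * S14   S17  S18 
   S15   S15  S16 
   S16   S17  S18 
 * S17   S19  S20 
 * S18   S21  S18 
   S19   S19  S20 
   S20   S21  S18 
 * S21   S22  S20 
   S22   S22  S20 
(> = start, * = accepting)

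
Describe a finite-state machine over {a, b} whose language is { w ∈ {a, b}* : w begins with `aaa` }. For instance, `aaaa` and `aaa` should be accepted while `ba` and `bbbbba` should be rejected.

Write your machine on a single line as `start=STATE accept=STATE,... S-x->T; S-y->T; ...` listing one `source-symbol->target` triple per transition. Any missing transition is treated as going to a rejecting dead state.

start=q0; accept=q3; q0-a->q1; q0-b->q4; q1-a->q2; q1-b->q4; q2-a->q3; q2-b->q4; q3-a->q3; q3-b->q3; q4-a->q4; q4-b->q4

Check the first 3 symbols one by one: q0 through q2 record how many have matched `aaa` so far; any wrong symbol goes to the dead state q4. After all 3 match we enter the accepting sink q3.
        a   b  
>  q0   q1  q4 
   q1   q2  q4 
   q2   q3  q4 
 * q3   q3  q3 
   q4   q4  q4 
(> = start, * = accepting)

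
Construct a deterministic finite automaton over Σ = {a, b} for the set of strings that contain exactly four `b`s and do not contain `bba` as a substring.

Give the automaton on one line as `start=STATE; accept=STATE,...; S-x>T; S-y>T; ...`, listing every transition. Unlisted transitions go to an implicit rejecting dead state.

start=s0; accept=s9,s15,s16; s0-a>s0; s0-b>s1; s1-a>s2; s1-b>s3; s2-a>s2; s2-b>s4; s3-a>s5; s3-b>s6; s4-a>s7; s4-b>s6; s5-a>s5; s5-b>s8; s6-a>s8; s6-b>s9; s7-a>s7; s7-b>s10; s8-a>s8; s8-b>s11; s9-a>s11; s9-b>s12; s10-a>s13; s10-b>s9; s11-a>s11; s11-b>s14; s12-a>s14; s12-b>s12; s13-a>s13; s13-b>s15; s14-a>s14; s14-b>s14; s15-a>s16; s15-b>s12; s16-a>s16; s16-b>s17; s17-a>s18; s17-b>s12; s18-a>s18; s18-b>s17

Handle the two conditions separately and then intersect. The first has 6 states tracking the count of `b`s, saturating at 5; the second has 4 states tracking partial matches of the forbidden pattern `bba`. A product state is a pair (one from each), accepting exactly when both do.
With 19 states:
          a    b  
>  s0     s0   s1 
   s1     s2   s3 
   s2     s2   s4 
   s3     s5   s6 
   s4     s7   s6 
   s5     s5   s8 
   s6     s8   s9 
   s7     s7  s10 
   s8     s8  s11 
 * s9    s11  s12 
   s10   s13   s9 
   s11   s11  s14 
   s12   s14  s12 
   s13   s13  s15 
   s14   s14  s14 
 * s15   s16  s12 
 * s16   s16  s17 
   s17   s18  s12 
   s18   s18  s17 
(> = start, * = accepting)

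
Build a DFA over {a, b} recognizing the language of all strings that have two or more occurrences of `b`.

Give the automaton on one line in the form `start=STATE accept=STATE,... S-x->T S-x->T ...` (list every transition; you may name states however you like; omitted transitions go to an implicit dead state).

start=q0 accept=q2,q3 q0-a->q0 q0-b->q1 q1-a->q1 q1-b->q2 q2-a->q2 q2-b->q3 q3-a->q3 q3-b->q3

Count `b`s, saturating at 3: states q0 through q2 mean 0 through 2 `b`s seen; q3 means more than 2. Each `b` increments (capped at q3); other symbols loop. Accept from {q2, q3}.
        a   b  
>  q0   q0  q1 
   q1   q1  q2 
 * q2   q2  q3 
 * q3   q3  q3 
(> = start, * = accepting)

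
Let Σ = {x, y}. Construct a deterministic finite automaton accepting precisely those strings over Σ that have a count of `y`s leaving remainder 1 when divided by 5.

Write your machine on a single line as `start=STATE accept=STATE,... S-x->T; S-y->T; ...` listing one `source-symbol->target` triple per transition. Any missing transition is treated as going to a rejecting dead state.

start=A; accept=B; A-x->A; A-y->B; B-x->B; B-y->C; C-x->C; C-y->D; D-x->D; D-y->E; E-x->E; E-y->A

The only thing that matters is how many `y`s have appeared, reduced mod 5. Use one state per residue: A for 0, …, E for 4. Reading `y` moves to the next residue; anything else stays put. B is accepting.
A 5-state machine:
       x  y 
>  A   A  B 
 * B   B  C 
   C   C  D 
   D   D  E 
   E   E  A 
(> = start, * = accepting)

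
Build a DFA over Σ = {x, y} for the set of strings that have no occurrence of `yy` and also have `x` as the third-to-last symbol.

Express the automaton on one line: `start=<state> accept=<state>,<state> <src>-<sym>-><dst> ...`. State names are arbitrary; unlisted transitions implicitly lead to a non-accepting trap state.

start=A accept=G,H,I A-x->B A-y->C B-x->D B-y->E C-x->B C-y->F D-x->G D-y->H E-x->I E-y->F F-x->F F-y->F G-x->G G-y->H H-x->I H-y->F I-x->D I-y->E

Run two small machines in parallel and take their product. The first has 3 states tracking partial matches of the forbidden pattern `yy`; the second has 15 states tracking the last 3 symbols read. A product state is a pair (one from each), accepting exactly when both do. After merging equivalent states the machine shrinks.
9 states suffice.
       x  y 
>  A   B  C 
   B   D  E 
   C   B  F 
   D   G  H 
   E   I  F 
   F   F  F 
 * G   G  H 
 * H   I  F 
 * I   D  E 
(> = start, * = accepting)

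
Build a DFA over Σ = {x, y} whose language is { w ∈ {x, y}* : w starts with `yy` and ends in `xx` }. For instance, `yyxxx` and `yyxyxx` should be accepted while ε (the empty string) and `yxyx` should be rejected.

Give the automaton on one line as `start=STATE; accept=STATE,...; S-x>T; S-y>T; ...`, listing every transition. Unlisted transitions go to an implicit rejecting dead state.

Run two small machines in parallel and take their product. The first has 4 states tracking whether the input so far still matches the prefix `yy`; the second has 3 states tracking how much of the suffix `xx` has currently been matched. A product state is a pair (one from each), accepting exactly when both do.
With 8 states:
       x  y 
>  A   B  C 
   B   D  E 
   C   B  F 
   D   D  E 
   E   B  E 
   F   G  F 
   G   H  F 
 * H   H  F 
(> = start, * = accepting)

start=A; accept=H; A-x>B; A-y>C; B-x>D; B-y>E; C-x>B; C-y>F; D-x>D; D-y>E; E-x>B; E-y>E; F-x>G; F-y>F; G-x>H; G-y>F; H-x>H; H-y>F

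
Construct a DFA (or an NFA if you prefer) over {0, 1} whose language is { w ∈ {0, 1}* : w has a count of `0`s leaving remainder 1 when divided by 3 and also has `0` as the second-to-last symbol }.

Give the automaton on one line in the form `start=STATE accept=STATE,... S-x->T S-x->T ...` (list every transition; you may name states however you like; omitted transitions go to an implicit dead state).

start=s0 accept=s3,s6 s0-0->s1 s0-1->s0 s1-0->s2 s1-1->s3 s2-0->s4 s2-1->s2 s3-0->s2 s3-1->s5 s4-0->s6 s4-1->s0 s5-0->s2 s5-1->s5 s6-0->s2 s6-1->s3

Run two small machines in parallel and take their product. One (3 states) tracks the count of `0`s modulo 3; the other (7 states) tracks the last 2 symbols read. Each combined state is a pair, one component from each; accept when both components accept. Minimizing collapses redundant product states.
With 7 states:
        0   1  
>  s0   s1  s0 
   s1   s2  s3 
   s2   s4  s2 
 * s3   s2  s5 
   s4   s6  s0 
   s5   s2  s5 
 * s6   s2  s3 
(> = start, * = accepting)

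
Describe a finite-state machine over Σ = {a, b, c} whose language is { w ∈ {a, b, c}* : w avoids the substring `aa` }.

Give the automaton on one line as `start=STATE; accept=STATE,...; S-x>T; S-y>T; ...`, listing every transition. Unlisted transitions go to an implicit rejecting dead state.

start=q0; accept=q0,q1; q0-a>q1; q0-b>q0; q0-c>q0; q1-a>q2; q1-b>q0; q1-c>q0; q2-a>q2; q2-b>q2; q2-c>q2

Track partial matches of the forbidden pattern `aa`. State q2 is a dead state reached once `aa` has occurred; every other state accepts. q0 means no part of `aa` is currently matched.
        a   b   c  
>* q0   q1  q0  q0 
 * q1   q2  q0  q0 
   q2   q2  q2  q2 
(> = start, * = accepting)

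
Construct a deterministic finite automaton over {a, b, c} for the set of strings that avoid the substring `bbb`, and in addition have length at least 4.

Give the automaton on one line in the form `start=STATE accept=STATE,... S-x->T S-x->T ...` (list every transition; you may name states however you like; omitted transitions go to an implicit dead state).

start=s0 accept=s10,s11,s12 s0-a->s1 s0-b->s2 s0-c->s1 s1-a->s3 s1-b->s4 s1-c->s3 s2-a->s3 s2-b->s5 s2-c->s3 s3-a->s6 s3-b->s7 s3-c->s6 s4-a->s6 s4-b->s8 s4-c->s6 s5-a->s6 s5-b->s9 s5-c->s6 s6-a->s10 s6-b->s11 s6-c->s10 s7-a->s10 s7-b->s12 s7-c->s10 s8-a->s10 s8-b->s9 s8-c->s10 s9-a->s9 s9-b->s9 s9-c->s9 s10-a->s10 s10-b->s11 s10-c->s10 s11-a->s10 s11-b->s12 s11-c->s10 s12-a->s10 s12-b->s9 s12-c->s10

Handle the two conditions separately and then intersect. The first has 4 states tracking partial matches of the forbidden pattern `bbb`; the second has 6 states tracking the input length, saturating at 5. A product state is a pair (one from each), accepting exactly when both do. Equivalent product states are then merged.
A 13-state machine:
          a    b    c  
>  s0     s1   s2   s1 
   s1     s3   s4   s3 
   s2     s3   s5   s3 
   s3     s6   s7   s6 
   s4     s6   s8   s6 
   s5     s6   s9   s6 
   s6    s10  s11  s10 
   s7    s10  s12  s10 
   s8    s10   s9  s10 
   s9     s9   s9   s9 
 * s10   s10  s11  s10 
 * s11   s10  s12  s10 
 * s12   s10   s9  s10 
(> = start, * = accepting)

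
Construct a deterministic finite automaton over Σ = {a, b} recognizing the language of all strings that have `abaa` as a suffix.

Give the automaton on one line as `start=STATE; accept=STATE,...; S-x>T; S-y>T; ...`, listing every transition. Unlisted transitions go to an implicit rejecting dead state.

Remember how much of `abaa` the current input suffix matches. State s0 means no match yet; s1 means the last symbol is `a`; s2 means the last 2 symbols are `ab`; s3 means the last 3 symbols are `aba`; s4 means the last 4 symbols are `abaa`. Only s4 accepts. On a mismatch, fall back to the longest proper suffix that is still a prefix of `abaa`.
5 states suffice.
        a   b  
>  s0   s1  s0 
   s1   s1  s2 
   s2   s3  s0 
   s3   s4  s2 
 * s4   s1  s2 
(> = start, * = accepting)

start=s0; accept=s4; s0-a>s1; s0-b>s0; s1-a>s1; s1-b>s2; s2-a>s3; s2-b>s0; s3-a>s4; s3-b>s2; s4-a>s1; s4-b>s2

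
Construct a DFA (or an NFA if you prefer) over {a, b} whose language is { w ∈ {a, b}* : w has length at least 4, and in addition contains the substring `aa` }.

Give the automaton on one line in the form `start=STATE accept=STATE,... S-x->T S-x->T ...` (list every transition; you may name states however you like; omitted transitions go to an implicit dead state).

start=q0 accept=q9,q12 q0-a->q1 q0-b->q2 q1-a->q3 q1-b->q4 q2-a->q5 q2-b->q4 q3-a->q6 q3-b->q6 q4-a->q7 q4-b->q8 q5-a->q6 q5-b->q8 q6-a->q9 q6-b->q9 q7-a->q9 q7-b->q10 q8-a->q11 q8-b->q10 q9-a->q12 q9-b->q12 q10-a->q13 q10-b->q14 q11-a->q12 q11-b->q14 q12-a->q12 q12-b->q12 q13-a->q12 q13-b->q14 q14-a->q13 q14-b->q14

Build one automaton per condition and run them in lockstep. One (6 states) tracks the input length, saturating at 5; the other (3 states) tracks whether and how much of `aa` has been seen. Each combined state is a pair, one component from each; accept when both components accept.
15 states suffice.
          a    b  
>  q0     q1   q2 
   q1     q3   q4 
   q2     q5   q4 
   q3     q6   q6 
   q4     q7   q8 
   q5     q6   q8 
   q6     q9   q9 
   q7     q9  q10 
   q8    q11  q10 
 * q9    q12  q12 
   q10   q13  q14 
   q11   q12  q14 
 * q12   q12  q12 
   q13   q12  q14 
   q14   q13  q14 
(> = start, * = accepting)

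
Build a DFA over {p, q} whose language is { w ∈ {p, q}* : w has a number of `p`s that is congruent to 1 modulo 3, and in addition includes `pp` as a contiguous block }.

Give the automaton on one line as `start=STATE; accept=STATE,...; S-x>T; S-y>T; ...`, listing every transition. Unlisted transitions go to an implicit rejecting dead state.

Build one automaton per condition and run them in lockstep. The first has 3 states tracking the count of `p`s modulo 3; the second has 3 states tracking whether and how much of `pp` has been seen. A product state is a pair (one from each), accepting exactly when both do.
A 9-state machine:
        p   q  
>  S0   S1  S0 
   S1   S2  S3 
   S2   S4  S2 
   S3   S5  S3 
   S4   S6  S4 
   S5   S4  S7 
 * S6   S2  S6 
   S7   S8  S7 
   S8   S6  S0 
(> = start, * = accepting)

start=S0; accept=S6; S0-p>S1; S0-q>S0; S1-p>S2; S1-q>S3; S2-p>S4; S2-q>S2; S3-p>S5; S3-q>S3; S4-p>S6; S4-q>S4; S5-p>S4; S5-q>S7; S6-p>S2; S6-q>S6; S7-p>S8; S7-q>S7; S8-p>S6; S8-q>S0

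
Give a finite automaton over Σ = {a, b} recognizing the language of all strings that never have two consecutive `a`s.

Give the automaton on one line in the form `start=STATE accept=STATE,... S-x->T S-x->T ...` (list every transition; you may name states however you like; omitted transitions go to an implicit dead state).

start=q0 accept=q0,q1 q0-a->q1 q0-b->q0 q1-a->q2 q1-b->q0 q2-a->q2 q2-b->q2

This is the complement of 'contains `aa`'. Use the same substring-matching states — q0 through q2 holding how much of `aa` has just been matched — but flip the accepting set: everything except the trap q2 accepts.
        a   b  
>* q0   q1  q0 
 * q1   q2  q0 
   q2   q2  q2 
(> = start, * = accepting)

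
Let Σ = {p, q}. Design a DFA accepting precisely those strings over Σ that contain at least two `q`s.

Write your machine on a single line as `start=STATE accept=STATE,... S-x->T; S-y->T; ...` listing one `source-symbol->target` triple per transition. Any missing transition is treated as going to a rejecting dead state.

start=s0; accept=s2,s3; s0-p->s0; s0-q->s1; s1-p->s1; s1-q->s2; s2-p->s2; s2-q->s3; s3-p->s3; s3-q->s3

Count `q`s, saturating at 3: states s0 through s2 mean 0 through 2 `q`s seen; s3 means more than 2. Each `q` increments (capped at s3); other symbols loop. Accept from {s2, s3}.
A 4-state machine:
        p   q  
>  s0   s0  s1 
   s1   s1  s2 
 * s2   s2  s3 
 * s3   s3  s3 
(> = start, * = accepting)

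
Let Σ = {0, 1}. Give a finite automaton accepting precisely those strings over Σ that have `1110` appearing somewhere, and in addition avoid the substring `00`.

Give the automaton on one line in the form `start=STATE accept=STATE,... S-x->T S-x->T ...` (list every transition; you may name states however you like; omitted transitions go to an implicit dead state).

start=s0 accept=s6,s7 s0-0->s1 s0-1->s2 s1-0->s3 s1-1->s2 s2-0->s1 s2-1->s4 s3-0->s3 s3-1->s3 s4-0->s1 s4-1->s5 s5-0->s6 s5-1->s5 s6-0->s3 s6-1->s7 s7-0->s6 s7-1->s7

Run two small machines in parallel and take their product. One (5 states) tracks whether and how much of `1110` has been seen; the other (3 states) tracks partial matches of the forbidden pattern `00`. Each combined state is a pair, one component from each; accept when both components accept. After merging equivalent states the machine shrinks.
An 8-state machine:
        0   1  
>  s0   s1  s2 
   s1   s3  s2 
   s2   s1  s4 
   s3   s3  s3 
   s4   s1  s5 
   s5   s6  s5 
 * s6   s3  s7 
 * s7   s6  s7 
(> = start, * = accepting)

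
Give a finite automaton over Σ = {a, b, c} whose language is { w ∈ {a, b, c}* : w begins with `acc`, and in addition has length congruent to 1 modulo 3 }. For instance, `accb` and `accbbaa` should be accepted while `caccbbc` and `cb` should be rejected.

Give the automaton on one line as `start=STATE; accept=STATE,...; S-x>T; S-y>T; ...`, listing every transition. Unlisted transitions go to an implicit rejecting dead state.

Handle the two conditions separately and then intersect. One (5 states) tracks whether the input so far still matches the prefix `acc`; the other (3 states) tracks the input length modulo 3. Each combined state is a pair, one component from each; accept when both components accept. Minimizing collapses redundant product states.
        a   b   c  
>  S0   S1  S2  S2 
   S1   S2  S2  S3 
   S2   S2  S2  S2 
   S3   S2  S2  S4 
   S4   S5  S5  S5 
 * S5   S6  S6  S6 
   S6   S4  S4  S4 
(> = start, * = accepting)

start=S0; accept=S5; S0-a>S1; S0-b>S2; S0-c>S2; S1-a>S2; S1-b>S2; S1-c>S3; S2-a>S2; S2-b>S2; S2-c>S2; S3-a>S2; S3-b>S2; S3-c>S4; S4-a>S5; S4-b>S5; S4-c>S5; S5-a>S6; S5-b>S6; S5-c>S6; S6-a>S4; S6-b>S4; S6-c>S4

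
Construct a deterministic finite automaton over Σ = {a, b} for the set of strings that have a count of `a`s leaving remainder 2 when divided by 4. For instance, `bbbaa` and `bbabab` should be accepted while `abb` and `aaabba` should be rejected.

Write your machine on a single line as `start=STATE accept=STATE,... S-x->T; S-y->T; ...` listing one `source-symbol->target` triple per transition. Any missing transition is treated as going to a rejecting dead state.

start=s0; accept=s2; s0-a->s1; s0-b->s0; s1-a->s2; s1-b->s1; s2-a->s3; s2-b->s2; s3-a->s0; s3-b->s3

The only thing that matters is how many `a`s have appeared, reduced mod 4. Use one state per residue: s0 for 0, …, s3 for 3. Reading `a` moves to the next residue; anything else stays put. s2 is accepting.
4 states suffice.
        a   b  
>  s0   s1  s0 
   s1   s2  s1 
 * s2   s3  s2 
   s3   s0  s3 
(> = start, * = accepting)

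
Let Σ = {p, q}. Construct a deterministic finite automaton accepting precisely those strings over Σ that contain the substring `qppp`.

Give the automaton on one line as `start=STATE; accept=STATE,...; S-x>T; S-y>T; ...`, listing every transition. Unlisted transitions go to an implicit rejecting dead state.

start=A; accept=E; A-p>A; A-q>B; B-p>C; B-q>B; C-p>D; C-q>B; D-p>E; D-q>B; E-p>E; E-q>E

States A..D record the length of the longest prefix of `qppp` that matches the current input suffix. Reaching E means `qppp` has been seen, and we stay there forever. Accept from E.
With 5 states:
       p  q 
>  A   A  B 
   B   C  B 
   C   D  B 
   D   E  B 
 * E   E  E 
(> = start, * = accepting)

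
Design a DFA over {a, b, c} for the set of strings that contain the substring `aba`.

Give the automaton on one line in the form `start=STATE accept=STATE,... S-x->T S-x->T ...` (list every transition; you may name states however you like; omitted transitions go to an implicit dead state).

start=q0 accept=q3 q0-a->q1 q0-b->q0 q0-c->q0 q1-a->q1 q1-b->q2 q1-c->q0 q2-a->q3 q2-b->q0 q2-c->q0 q3-a->q3 q3-b->q3 q3-c->q3

States q0..q2 record the length of the longest prefix of `aba` that matches the current input suffix. Reaching q3 means `aba` has been seen, and we stay there forever. Accept from q3.
With 4 states:
        a   b   c  
>  q0   q1  q0  q0 
   q1   q1  q2  q0 
   q2   q3  q0  q0 
 * q3   q3  q3  q3 
(> = start, * = accepting)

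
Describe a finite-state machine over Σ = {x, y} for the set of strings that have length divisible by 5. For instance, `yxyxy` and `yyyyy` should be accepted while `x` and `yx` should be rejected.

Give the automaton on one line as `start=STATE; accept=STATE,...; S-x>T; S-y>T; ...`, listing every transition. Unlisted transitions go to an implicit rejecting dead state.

start=q0; accept=q0; q0-x>q1; q0-y>q1; q1-x>q2; q1-y>q2; q2-x>q3; q2-y>q3; q3-x>q4; q3-y>q4; q4-x>q0; q4-y>q0

Only the length mod 5 matters, so use a 5-cycle: from any state, every input symbol moves to the next state, wrapping q4 back to q0. Mark q0 accepting.
5 states suffice.
        x   y  
>* q0   q1  q1 
   q1   q2  q2 
   q2   q3  q3 
   q3   q4  q4 
   q4   q0  q0 
(> = start, * = accepting)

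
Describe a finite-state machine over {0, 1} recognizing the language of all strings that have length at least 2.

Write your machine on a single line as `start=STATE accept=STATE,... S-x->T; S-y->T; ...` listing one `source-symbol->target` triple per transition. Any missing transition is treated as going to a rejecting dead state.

start=S0; accept=S2,S3; S0-0->S1; S0-1->S1; S1-0->S2; S1-1->S2; S2-0->S3; S2-1->S3; S3-0->S3; S3-1->S3

We only need to distinguish lengths 0, 1, …, 2, and '>2'. Chain S0 → S1 → S2 → S3 on every symbol, with S3 looping. Accepting states: {S2, S3}.
        0   1  
>  S0   S1  S1 
   S1   S2  S2 
 * S2   S3  S3 
 * S3   S3  S3 
(> = start, * = accepting)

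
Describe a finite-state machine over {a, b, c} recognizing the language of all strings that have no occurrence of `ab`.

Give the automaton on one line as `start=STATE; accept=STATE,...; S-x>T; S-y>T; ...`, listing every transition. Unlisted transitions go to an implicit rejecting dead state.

This is the complement of 'contains `ab`'. Use the same substring-matching states — S0 through S2 holding how much of `ab` has just been matched — but flip the accepting set: everything except the trap S2 accepts.
With 3 states:
        a   b   c  
>* S0   S1  S0  S0 
 * S1   S1  S2  S0 
   S2   S2  S2  S2 
(> = start, * = accepting)

start=S0; accept=S0,S1; S0-a>S1; S0-b>S0; S0-c>S0; S1-a>S1; S1-b>S2; S1-c>S0; S2-a>S2; S2-b>S2; S2-c>S2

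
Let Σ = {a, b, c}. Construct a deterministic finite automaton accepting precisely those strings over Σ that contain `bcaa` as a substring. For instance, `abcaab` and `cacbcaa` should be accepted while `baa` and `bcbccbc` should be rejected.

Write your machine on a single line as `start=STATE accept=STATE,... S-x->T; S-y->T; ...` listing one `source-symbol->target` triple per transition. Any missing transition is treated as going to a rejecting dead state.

start=S0; accept=S4; S0-a->S0; S0-b->S1; S0-c->S0; S1-a->S0; S1-b->S1; S1-c->S2; S2-a->S3; S2-b->S1; S2-c->S0; S3-a->S4; S3-b->S1; S3-c->S0; S4-a->S4; S4-b->S4; S4-c->S4

Track how much of `bcaa` has been matched so far: state S0 is no progress, S4 is the absorbing accept state reached once `bcaa` has occurred. Intermediate states record partial matches; on a mismatch, fall back to the longest reusable overlap.
With 5 states:
        a   b   c  
>  S0   S0  S1  S0 
   S1   S0  S1  S2 
   S2   S3  S1  S0 
   S3   S4  S1  S0 
 * S4   S4  S4  S4 
(> = start, * = accepting)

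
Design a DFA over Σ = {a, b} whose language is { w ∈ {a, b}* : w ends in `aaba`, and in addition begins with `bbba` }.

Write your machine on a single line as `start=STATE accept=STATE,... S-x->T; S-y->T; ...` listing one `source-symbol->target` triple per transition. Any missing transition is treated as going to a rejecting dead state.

Handle the two conditions separately and then intersect. The first has 5 states tracking how much of the suffix `aaba` has currently been matched; the second has 6 states tracking whether the input so far still matches the prefix `bbba`. A product state is a pair (one from each), accepting exactly when both do. Minimizing collapses redundant product states.
10 states suffice.
        a   b  
>  s0   s1  s2 
   s1   s1  s1 
   s2   s1  s3 
   s3   s1  s4 
   s4   s5  s1 
   s5   s6  s7 
   s6   s6  s8 
   s7   s5  s7 
   s8   s9  s7 
 * s9   s6  s7 
(> = start, * = accepting)

start=s0; accept=s9; s0-a->s1; s0-b->s2; s1-a->s1; s1-b->s1; s2-a->s1; s2-b->s3; s3-a->s1; s3-b->s4; s4-a->s5; s4-b->s1; s5-a->s6; s5-b->s7; s6-a->s6; s6-b->s8; s7-a->s5; s7-b->s7; s8-a->s9; s8-b->s7; s9-a->s6; s9-b->s7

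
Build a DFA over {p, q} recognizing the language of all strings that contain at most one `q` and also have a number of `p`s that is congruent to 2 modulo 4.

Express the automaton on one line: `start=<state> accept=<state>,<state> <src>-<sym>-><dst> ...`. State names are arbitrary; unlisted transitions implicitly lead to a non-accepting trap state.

Build one automaton per condition and run them in lockstep. The first has 3 states tracking the count of `q`s, saturating at 2; the second has 4 states tracking the count of `p`s modulo 4. A product state is a pair (one from each), accepting exactly when both do. Equivalent product states are then merged.
A 9-state machine:
        p   q  
>  s0   s1  s2 
   s1   s3  s4 
   s2   s4  s5 
 * s3   s6  s7 
   s4   s7  s5 
   s5   s5  s5 
   s6   s0  s8 
 * s7   s8  s5 
   s8   s2  s5 
(> = start, * = accepting)

start=s0 accept=s3,s7 s0-p->s1 s0-q->s2 s1-p->s3 s1-q->s4 s2-p->s4 s2-q->s5 s3-p->s6 s3-q->s7 s4-p->s7 s4-q->s5 s5-p->s5 s5-q->s5 s6-p->s0 s6-q->s8 s7-p->s8 s7-q->s5 s8-p->s2 s8-q->s5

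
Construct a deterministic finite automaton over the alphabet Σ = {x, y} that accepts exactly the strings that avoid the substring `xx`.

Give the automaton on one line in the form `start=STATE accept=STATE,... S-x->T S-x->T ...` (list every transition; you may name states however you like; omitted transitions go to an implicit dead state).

start=A accept=A,B A-x->B A-y->A B-x->C B-y->A C-x->C C-y->C

This is the complement of 'contains `xx`'. Use the same substring-matching states — A through C holding how much of `xx` has just been matched — but flip the accepting set: everything except the trap C accepts.
3 states suffice.
       x  y 
>* A   B  A 
 * B   C  A 
   C   C  C 
(> = start, * = accepting)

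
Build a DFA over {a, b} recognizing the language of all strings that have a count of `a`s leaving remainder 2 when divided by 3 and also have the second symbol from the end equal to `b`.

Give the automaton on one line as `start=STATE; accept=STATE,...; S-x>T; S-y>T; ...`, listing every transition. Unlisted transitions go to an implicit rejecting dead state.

start=s0; accept=s5,s6; s0-a>s1; s0-b>s0; s1-a>s2; s1-b>s3; s2-a>s0; s2-b>s4; s3-a>s5; s3-b>s3; s4-a>s0; s4-b>s6; s5-a>s0; s5-b>s4; s6-a>s0; s6-b>s6

Build one automaton per condition and run them in lockstep. The first has 3 states tracking the count of `a`s modulo 3; the second has 7 states tracking the last 2 symbols read. A product state is a pair (one from each), accepting exactly when both do. After merging equivalent states the machine shrinks.
        a   b  
>  s0   s1  s0 
   s1   s2  s3 
   s2   s0  s4 
   s3   s5  s3 
   s4   s0  s6 
 * s5   s0  s4 
 * s6   s0  s6 
(> = start, * = accepting)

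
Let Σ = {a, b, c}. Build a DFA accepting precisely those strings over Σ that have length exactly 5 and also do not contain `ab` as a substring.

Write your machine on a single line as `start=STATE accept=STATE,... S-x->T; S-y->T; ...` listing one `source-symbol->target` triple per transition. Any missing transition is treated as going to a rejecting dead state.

Handle the two conditions separately and then intersect. One (7 states) tracks the input length, saturating at 6; the other (3 states) tracks partial matches of the forbidden pattern `ab`. Each combined state is a pair, one component from each; accept when both components accept.
An 18-state machine:
          a    b    c  
>  s0     s1   s2   s2 
   s1     s3   s4   s5 
   s2     s3   s5   s5 
   s3     s6   s7   s8 
   s4     s7   s7   s7 
   s5     s6   s8   s8 
   s6     s9  s10  s11 
   s7    s10  s10  s10 
   s8     s9  s11  s11 
   s9    s12  s13  s14 
   s10   s13  s13  s13 
   s11   s12  s14  s14 
 * s12   s15  s16  s17 
   s13   s16  s16  s16 
 * s14   s15  s17  s17 
   s15   s15  s16  s17 
   s16   s16  s16  s16 
   s17   s15  s17  s17 
(> = start, * = accepting)

start=s0; accept=s12,s14; s0-a->s1; s0-b->s2; s0-c->s2; s1-a->s3; s1-b->s4; s1-c->s5; s2-a->s3; s2-b->s5; s2-c->s5; s3-a->s6; s3-b->s7; s3-c->s8; s4-a->s7; s4-b->s7; s4-c->s7; s5-a->s6; s5-b->s8; s5-c->s8; s6-a->s9; s6-b->s10; s6-c->s11; s7-a->s10; s7-b->s10; s7-c->s10; s8-a->s9; s8-b->s11; s8-c->s11; s9-a->s12; s9-b->s13; s9-c->s14; s10-a->s13; s10-b->s13; s10-c->s13; s11-a->s12; s11-b->s14; s11-c->s14; s12-a->s15; s12-b->s16; s12-c->s17; s13-a->s16; s13-b->s16; s13-c->s16; s14-a->s15; s14-b->s17; s14-c->s17; s15-a->s15; s15-b->s16; s15-c->s17; s16-a->s16; s16-b->s16; s16-c->s16; s17-a->s15; s17-b->s17; s17-c->s17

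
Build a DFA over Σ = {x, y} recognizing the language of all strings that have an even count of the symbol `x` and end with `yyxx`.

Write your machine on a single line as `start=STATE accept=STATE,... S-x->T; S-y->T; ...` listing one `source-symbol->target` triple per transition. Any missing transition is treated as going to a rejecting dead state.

start=A; accept=F; A-x->B; A-y->C; B-x->A; B-y->B; C-x->B; C-y->D; D-x->E; D-y->D; E-x->F; E-y->B; F-x->B; F-y->C

Handle the two conditions separately and then intersect. One (2 states) tracks the count of `x`s modulo 2; the other (5 states) tracks how much of the suffix `yyxx` has currently been matched. Each combined state is a pair, one component from each; accept when both components accept. Equivalent product states are then merged.
A 6-state machine:
       x  y 
>  A   B  C 
   B   A  B 
   C   B  D 
   D   E  D 
   E   F  B 
 * F   B  C 
(> = start, * = accepting)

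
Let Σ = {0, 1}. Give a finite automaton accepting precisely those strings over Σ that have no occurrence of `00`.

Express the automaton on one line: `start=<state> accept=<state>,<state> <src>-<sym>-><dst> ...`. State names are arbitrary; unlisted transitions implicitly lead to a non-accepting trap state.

This is the complement of 'contains `00`'. Use the same substring-matching states — q0 through q2 holding how much of `00` has just been matched — but flip the accepting set: everything except the trap q2 accepts.
3 states suffice.
        0   1  
>* q0   q1  q0 
 * q1   q2  q0 
   q2   q2  q2 
(> = start, * = accepting)

start=q0 accept=q0,q1 q0-0->q1 q0-1->q0 q1-0->q2 q1-1->q0 q2-0->q2 q2-1->q2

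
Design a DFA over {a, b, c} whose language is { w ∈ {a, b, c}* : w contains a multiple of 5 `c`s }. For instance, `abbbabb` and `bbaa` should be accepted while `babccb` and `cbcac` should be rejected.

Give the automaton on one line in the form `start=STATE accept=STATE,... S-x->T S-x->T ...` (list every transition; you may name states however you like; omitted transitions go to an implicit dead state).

The only thing that matters is how many `c`s have appeared, reduced mod 5. Use one state per residue: s0 for 0, …, s4 for 4. Reading `c` moves to the next residue; anything else stays put. s0 is accepting.
        a   b   c  
>* s0   s0  s0  s1 
   s1   s1  s1  s2 
   s2   s2  s2  s3 
   s3   s3  s3  s4 
   s4   s4  s4  s0 
(> = start, * = accepting)

start=s0 accept=s0 s0-a->s0 s0-b->s0 s0-c->s1 s1-a->s1 s1-b->s1 s1-c->s2 s2-a->s2 s2-b->s2 s2-c->s3 s3-a->s3 s3-b->s3 s3-c->s4 s4-a->s4 s4-b->s4 s4-c->s0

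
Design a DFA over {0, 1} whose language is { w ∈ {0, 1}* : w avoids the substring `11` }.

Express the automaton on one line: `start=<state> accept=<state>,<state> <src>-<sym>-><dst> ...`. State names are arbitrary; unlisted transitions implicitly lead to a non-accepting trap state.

Track partial matches of the forbidden pattern `11`. State S2 is a dead state reached once `11` has occurred; every other state accepts. S0 means no part of `11` is currently matched.
        0   1  
>* S0   S0  S1 
 * S1   S0  S2 
   S2   S2  S2 
(> = start, * = accepting)

start=S0 accept=S0,S1 S0-0->S0 S0-1->S1 S1-0->S0 S1-1->S2 S2-0->S2 S2-1->S2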